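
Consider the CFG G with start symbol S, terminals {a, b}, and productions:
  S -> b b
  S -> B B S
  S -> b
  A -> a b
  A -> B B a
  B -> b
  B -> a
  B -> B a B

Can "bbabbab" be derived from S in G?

yes

S ⇒ BBS ⇒ bBS ⇒ bBaBS ⇒ bbaBS ⇒ bbabS ⇒ bbabBBS ⇒ bbabbBS ⇒ bbabbaS ⇒ bbabbab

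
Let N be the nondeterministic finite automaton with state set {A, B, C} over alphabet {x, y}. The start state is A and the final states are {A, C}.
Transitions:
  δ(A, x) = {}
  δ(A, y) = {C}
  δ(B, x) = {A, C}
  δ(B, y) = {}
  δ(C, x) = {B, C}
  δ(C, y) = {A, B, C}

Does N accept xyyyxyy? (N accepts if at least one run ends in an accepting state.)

rejected

Start: {A}
read x: {}
The reachable set is empty and stays empty for the remaining 6 symbols.
Reachable ∩ accepting = {} — empty.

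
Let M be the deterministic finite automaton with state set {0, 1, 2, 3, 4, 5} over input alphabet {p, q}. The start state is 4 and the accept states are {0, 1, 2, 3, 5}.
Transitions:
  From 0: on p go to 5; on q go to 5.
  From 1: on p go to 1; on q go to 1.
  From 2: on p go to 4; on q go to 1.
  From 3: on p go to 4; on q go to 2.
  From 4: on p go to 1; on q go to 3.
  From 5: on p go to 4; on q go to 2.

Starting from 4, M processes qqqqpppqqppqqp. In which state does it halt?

4 --q--> 3
3 --q--> 2
2 --q--> 1
1 --q--> 1
1 --p--> 1
1 --p--> 1
1 --p--> 1
1 --q--> 1
1 --q--> 1
1 --p--> 1
1 --p--> 1
1 --q--> 1
1 --q--> 1
1 --p--> 1

1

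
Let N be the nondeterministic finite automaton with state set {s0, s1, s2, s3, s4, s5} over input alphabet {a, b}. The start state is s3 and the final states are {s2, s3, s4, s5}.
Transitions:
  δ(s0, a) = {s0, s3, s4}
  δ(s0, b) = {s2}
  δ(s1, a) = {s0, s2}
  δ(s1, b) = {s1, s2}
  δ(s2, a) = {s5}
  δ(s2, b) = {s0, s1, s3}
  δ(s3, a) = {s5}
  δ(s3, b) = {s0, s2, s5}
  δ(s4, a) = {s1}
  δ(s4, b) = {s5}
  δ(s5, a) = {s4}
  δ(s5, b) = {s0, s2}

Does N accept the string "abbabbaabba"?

accepted

Start: {s3}
read a: {s5}
read b: {s0, s2}
read b: {s0, s1, s2, s3}
read a: {s0, s2, s3, s4, s5}
read b: {s0, s1, s2, s3, s5}
read b: {s0, s1, s2, s3, s5}
read a: {s0, s2, s3, s4, s5}
read a: {s0, s1, s3, s4, s5}
read b: {s0, s1, s2, s5}
read b: {s0, s1, s2, s3}
read a: {s0, s2, s3, s4, s5}
Reachable ∩ accepting = {s2, s3, s4, s5} — nonempty.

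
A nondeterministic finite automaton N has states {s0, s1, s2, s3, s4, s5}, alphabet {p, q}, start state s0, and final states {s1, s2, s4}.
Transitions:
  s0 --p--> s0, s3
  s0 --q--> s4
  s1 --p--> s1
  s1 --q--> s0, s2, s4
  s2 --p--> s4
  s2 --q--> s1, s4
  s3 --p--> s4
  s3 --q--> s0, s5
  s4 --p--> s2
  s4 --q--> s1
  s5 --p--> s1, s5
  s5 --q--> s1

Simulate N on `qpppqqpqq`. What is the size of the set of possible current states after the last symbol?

Start: {s0}
read q: {s4}
read p: {s2}
read p: {s4}
read p: {s2}
read q: {s1, s4}
read q: {s0, s1, s2, s4}
read p: {s0, s1, s2, s3, s4}
read q: {s0, s1, s2, s4, s5}
read q: {s0, s1, s2, s4}
Final reachable set {s0, s1, s2, s4} has 4 states.

4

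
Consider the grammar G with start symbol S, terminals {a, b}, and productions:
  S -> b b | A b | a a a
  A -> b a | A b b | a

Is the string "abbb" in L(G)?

S ⇒ Ab ⇒ Abbb ⇒ abbb

yes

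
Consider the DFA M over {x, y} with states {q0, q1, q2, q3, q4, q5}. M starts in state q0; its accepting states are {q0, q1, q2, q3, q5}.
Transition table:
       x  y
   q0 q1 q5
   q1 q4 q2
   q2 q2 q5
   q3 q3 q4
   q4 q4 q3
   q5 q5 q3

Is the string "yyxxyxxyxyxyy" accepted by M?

rejected

q0 --y--> q5
q5 --y--> q3
q3 --x--> q3
q3 --x--> q3
q3 --y--> q4
q4 --x--> q4
q4 --x--> q4
q4 --y--> q3
q3 --x--> q3
q3 --y--> q4
q4 --x--> q4
q4 --y--> q3
q3 --y--> q4
End in state q4, which is not an accepting state.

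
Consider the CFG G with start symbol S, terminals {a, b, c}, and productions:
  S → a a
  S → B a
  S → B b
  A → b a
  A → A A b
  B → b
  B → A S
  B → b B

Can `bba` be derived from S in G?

S ⇒ Ba ⇒ bBa ⇒ bba

yes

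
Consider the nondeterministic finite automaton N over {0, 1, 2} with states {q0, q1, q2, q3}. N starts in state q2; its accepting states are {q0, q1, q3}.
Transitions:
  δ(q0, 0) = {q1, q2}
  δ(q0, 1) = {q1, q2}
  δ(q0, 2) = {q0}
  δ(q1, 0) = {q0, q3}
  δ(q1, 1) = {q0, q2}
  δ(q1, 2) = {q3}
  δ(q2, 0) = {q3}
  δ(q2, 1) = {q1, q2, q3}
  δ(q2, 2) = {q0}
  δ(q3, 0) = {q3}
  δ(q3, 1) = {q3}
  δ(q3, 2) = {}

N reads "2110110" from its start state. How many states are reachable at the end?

Start: {q2}
read 2: {q0}
read 1: {q1, q2}
read 1: {q0, q1, q2, q3}
read 0: {q0, q1, q2, q3}
read 1: {q0, q1, q2, q3}
read 1: {q0, q1, q2, q3}
read 0: {q0, q1, q2, q3}
Final reachable set {q0, q1, q2, q3} has 4 states.

4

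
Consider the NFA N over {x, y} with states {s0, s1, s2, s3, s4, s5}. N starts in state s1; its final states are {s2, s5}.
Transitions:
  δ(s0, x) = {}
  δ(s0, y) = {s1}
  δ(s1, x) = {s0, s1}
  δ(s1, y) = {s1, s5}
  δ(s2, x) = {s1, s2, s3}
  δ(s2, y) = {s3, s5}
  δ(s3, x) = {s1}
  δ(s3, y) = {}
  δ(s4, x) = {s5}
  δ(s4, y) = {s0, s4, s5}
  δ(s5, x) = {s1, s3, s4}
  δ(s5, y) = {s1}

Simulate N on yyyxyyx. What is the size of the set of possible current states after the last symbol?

5

Start: {s1}
read y: {s1, s5}
read y: {s1, s5}
read y: {s1, s5}
read x: {s0, s1, s3, s4}
read y: {s0, s1, s4, s5}
read y: {s0, s1, s4, s5}
read x: {s0, s1, s3, s4, s5}
Final reachable set {s0, s1, s3, s4, s5} has 5 states.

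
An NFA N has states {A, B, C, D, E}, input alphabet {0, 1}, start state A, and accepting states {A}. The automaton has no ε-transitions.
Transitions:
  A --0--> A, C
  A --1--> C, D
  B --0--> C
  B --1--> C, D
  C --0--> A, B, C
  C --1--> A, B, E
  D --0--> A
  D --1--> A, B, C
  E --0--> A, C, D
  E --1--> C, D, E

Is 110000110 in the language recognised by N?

accepted

Start: {A}
read 1: {C, D}
read 1: {A, B, C, E}
read 0: {A, B, C, D}
read 0: {A, B, C}
read 0: {A, B, C}
read 0: {A, B, C}
read 1: {A, B, C, D, E}
read 1: {A, B, C, D, E}
read 0: {A, B, C, D}
Reachable ∩ accepting = {A} — nonempty.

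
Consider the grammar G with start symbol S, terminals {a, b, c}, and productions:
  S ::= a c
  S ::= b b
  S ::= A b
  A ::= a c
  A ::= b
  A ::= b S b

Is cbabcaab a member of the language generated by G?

no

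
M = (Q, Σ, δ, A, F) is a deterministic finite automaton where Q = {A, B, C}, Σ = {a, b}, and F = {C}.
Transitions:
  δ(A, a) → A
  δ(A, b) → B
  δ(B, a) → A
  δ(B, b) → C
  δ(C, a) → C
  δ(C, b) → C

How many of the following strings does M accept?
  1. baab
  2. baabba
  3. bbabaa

2

baab: rejected
baabba: accepted
bbabaa: accepted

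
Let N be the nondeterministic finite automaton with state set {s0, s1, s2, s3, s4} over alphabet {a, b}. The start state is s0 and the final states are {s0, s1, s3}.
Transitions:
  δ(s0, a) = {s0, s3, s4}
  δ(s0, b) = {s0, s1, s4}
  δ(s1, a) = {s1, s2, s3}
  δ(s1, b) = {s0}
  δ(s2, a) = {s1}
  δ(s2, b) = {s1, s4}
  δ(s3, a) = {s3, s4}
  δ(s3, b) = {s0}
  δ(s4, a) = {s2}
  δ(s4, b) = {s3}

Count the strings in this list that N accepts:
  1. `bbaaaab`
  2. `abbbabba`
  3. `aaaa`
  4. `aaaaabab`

`bbaaaab`: accepted
`abbbabba`: accepted
`aaaa`: accepted
`aaaaabab`: accepted

4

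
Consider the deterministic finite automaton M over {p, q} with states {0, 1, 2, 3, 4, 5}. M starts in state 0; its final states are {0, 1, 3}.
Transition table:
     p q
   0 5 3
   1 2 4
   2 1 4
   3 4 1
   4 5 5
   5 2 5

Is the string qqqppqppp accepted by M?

0 --q--> 3
3 --q--> 1
1 --q--> 4
4 --p--> 5
5 --p--> 2
2 --q--> 4
4 --p--> 5
5 --p--> 2
2 --p--> 1
End in state 1, which is an accepting state.

accepted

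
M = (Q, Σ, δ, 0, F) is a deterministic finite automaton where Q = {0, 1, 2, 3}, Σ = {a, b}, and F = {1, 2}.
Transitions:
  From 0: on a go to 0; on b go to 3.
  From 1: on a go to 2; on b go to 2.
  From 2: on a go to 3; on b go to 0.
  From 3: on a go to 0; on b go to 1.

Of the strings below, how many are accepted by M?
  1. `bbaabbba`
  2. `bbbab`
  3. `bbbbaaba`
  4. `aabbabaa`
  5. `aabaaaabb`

2

`bbaabbba`: rejected
`bbbab`: accepted
`bbbbaaba`: rejected
`aabbabaa`: rejected
`aabaaaabb`: accepted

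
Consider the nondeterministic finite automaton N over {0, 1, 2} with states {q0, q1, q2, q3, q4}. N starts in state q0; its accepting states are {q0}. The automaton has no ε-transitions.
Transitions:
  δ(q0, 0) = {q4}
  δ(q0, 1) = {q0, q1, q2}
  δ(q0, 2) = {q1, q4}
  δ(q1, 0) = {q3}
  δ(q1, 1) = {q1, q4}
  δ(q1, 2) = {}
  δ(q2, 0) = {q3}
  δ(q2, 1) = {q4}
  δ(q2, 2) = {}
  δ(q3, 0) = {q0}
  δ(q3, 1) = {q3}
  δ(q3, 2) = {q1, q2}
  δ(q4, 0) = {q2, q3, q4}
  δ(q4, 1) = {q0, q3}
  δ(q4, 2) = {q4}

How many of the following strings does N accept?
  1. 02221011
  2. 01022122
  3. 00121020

02221011: accepted
01022122: rejected
00121020: rejected

1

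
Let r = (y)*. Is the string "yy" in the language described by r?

Split into 2 pieces y · y; each matches y.

yes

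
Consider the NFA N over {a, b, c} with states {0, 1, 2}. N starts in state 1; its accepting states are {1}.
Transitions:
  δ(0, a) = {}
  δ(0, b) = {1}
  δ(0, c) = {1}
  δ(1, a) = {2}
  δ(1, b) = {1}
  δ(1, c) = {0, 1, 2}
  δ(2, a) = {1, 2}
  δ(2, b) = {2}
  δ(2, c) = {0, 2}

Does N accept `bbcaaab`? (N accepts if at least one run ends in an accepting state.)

accepted

Start: {1}
read b: {1}
read b: {1}
read c: {0, 1, 2}
read a: {1, 2}
read a: {1, 2}
read a: {1, 2}
read b: {1, 2}
Reachable ∩ accepting = {1} — nonempty.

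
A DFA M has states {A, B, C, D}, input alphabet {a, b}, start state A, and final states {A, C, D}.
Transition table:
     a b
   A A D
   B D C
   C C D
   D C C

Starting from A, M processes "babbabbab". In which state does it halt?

D

A --b--> D
D --a--> C
C --b--> D
D --b--> C
C --a--> C
C --b--> D
D --b--> C
C --a--> C
C --b--> D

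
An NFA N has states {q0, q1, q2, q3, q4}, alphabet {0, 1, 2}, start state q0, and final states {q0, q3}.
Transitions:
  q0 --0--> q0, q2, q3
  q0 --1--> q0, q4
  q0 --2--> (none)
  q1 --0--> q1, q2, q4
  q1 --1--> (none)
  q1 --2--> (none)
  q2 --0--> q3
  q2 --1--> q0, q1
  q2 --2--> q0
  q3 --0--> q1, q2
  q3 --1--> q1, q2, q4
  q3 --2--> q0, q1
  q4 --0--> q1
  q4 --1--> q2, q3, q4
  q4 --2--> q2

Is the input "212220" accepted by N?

Start: {q0}
read 2: {}
The reachable set is empty and stays empty for the remaining 5 symbols.
Reachable ∩ accepting = {} — empty.

rejected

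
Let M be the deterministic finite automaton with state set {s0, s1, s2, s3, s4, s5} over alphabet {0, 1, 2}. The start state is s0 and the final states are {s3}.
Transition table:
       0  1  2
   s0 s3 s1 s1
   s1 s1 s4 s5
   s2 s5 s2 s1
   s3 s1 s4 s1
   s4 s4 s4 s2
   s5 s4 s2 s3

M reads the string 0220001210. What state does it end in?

s0 --0--> s3
s3 --2--> s1
s1 --2--> s5
s5 --0--> s4
s4 --0--> s4
s4 --0--> s4
s4 --1--> s4
s4 --2--> s2
s2 --1--> s2
s2 --0--> s5

s5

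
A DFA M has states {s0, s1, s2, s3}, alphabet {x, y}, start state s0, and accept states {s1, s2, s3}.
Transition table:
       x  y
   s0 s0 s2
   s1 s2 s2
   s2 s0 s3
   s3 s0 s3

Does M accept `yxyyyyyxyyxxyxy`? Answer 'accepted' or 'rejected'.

accepted

s0 --y--> s2
s2 --x--> s0
s0 --y--> s2
s2 --y--> s3
s3 --y--> s3
s3 --y--> s3
s3 --y--> s3
s3 --x--> s0
s0 --y--> s2
s2 --y--> s3
s3 --x--> s0
s0 --x--> s0
s0 --y--> s2
s2 --x--> s0
s0 --y--> s2
End in state s2, which is an accepting state.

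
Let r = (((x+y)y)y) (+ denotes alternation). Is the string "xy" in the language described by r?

No split of xy into u·v has ((x+y)y) matching u and y matching v.

no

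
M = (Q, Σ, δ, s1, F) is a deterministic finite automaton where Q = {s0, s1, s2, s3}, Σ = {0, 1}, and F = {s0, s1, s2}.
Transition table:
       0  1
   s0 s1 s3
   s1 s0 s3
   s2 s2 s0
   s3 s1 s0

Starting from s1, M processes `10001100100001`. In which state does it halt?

s1 --1--> s3
s3 --0--> s1
s1 --0--> s0
s0 --0--> s1
s1 --1--> s3
s3 --1--> s0
s0 --0--> s1
s1 --0--> s0
s0 --1--> s3
s3 --0--> s1
s1 --0--> s0
s0 --0--> s1
s1 --0--> s0
s0 --1--> s3

s3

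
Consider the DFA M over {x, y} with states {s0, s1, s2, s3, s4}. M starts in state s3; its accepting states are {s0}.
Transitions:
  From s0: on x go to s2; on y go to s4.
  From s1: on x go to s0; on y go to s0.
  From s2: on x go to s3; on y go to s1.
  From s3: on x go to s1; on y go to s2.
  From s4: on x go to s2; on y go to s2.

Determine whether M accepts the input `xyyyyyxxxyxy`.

s3 --x--> s1
s1 --y--> s0
s0 --y--> s4
s4 --y--> s2
s2 --y--> s1
s1 --y--> s0
s0 --x--> s2
s2 --x--> s3
s3 --x--> s1
s1 --y--> s0
s0 --x--> s2
s2 --y--> s1
End in state s1, which is not an accepting state.

rejected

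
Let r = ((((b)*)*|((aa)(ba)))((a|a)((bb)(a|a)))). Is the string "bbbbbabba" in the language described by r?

yes

Split as bbbbb·abba: (((b)*)*|((aa)(ba))) matches bbbbb and ((a|a)((bb)(a|a))) matches abba.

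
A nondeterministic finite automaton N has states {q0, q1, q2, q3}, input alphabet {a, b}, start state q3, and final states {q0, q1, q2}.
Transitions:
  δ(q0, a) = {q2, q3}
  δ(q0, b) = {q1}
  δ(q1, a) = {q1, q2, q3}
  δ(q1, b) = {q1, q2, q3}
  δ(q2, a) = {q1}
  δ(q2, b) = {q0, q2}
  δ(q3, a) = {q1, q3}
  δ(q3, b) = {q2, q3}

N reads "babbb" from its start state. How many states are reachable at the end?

Start: {q3}
read b: {q2, q3}
read a: {q1, q3}
read b: {q1, q2, q3}
read b: {q0, q1, q2, q3}
read b: {q0, q1, q2, q3}
Final reachable set {q0, q1, q2, q3} has 4 states.

4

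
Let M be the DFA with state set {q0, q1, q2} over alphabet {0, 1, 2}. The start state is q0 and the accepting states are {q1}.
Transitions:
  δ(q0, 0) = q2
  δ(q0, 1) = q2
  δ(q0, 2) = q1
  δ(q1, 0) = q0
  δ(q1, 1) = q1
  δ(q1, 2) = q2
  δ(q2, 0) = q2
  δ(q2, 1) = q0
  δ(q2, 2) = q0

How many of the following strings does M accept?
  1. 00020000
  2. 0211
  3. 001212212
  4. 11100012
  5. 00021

00020000: rejected
0211: rejected
001212212: rejected
11100012: accepted
00021: rejected

1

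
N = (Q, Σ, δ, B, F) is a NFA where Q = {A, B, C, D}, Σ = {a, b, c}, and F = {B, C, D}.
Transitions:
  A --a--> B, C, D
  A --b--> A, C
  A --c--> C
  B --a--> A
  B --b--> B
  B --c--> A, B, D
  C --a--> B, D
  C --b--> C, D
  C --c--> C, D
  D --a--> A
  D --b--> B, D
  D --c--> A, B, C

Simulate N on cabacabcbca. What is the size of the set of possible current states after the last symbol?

Start: {B}
read c: {A, B, D}
read a: {A, B, C, D}
read b: {A, B, C, D}
read a: {A, B, C, D}
read c: {A, B, C, D}
read a: {A, B, C, D}
read b: {A, B, C, D}
read c: {A, B, C, D}
read b: {A, B, C, D}
read c: {A, B, C, D}
read a: {A, B, C, D}
Final reachable set {A, B, C, D} has 4 states.

4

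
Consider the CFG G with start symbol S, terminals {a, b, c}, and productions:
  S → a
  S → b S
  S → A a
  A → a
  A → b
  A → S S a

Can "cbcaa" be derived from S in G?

no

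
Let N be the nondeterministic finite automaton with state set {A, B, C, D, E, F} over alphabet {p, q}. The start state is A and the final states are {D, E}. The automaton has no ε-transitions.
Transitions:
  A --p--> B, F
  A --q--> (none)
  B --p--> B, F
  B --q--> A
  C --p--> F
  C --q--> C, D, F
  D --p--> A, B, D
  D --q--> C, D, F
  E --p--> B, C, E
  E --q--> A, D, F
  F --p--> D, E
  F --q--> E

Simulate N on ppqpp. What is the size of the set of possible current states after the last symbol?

Start: {A}
read p: {B, F}
read p: {B, D, E, F}
read q: {A, C, D, E, F}
read p: {A, B, C, D, E, F}
read p: {A, B, C, D, E, F}
Final reachable set {A, B, C, D, E, F} has 6 states.

6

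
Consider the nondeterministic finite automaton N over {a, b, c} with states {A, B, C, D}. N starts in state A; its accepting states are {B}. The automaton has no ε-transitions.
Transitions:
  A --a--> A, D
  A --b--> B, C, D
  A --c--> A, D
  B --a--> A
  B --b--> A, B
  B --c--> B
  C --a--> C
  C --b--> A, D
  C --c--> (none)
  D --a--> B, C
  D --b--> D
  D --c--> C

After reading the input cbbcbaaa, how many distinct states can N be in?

4

Start: {A}
read c: {A, D}
read b: {B, C, D}
read b: {A, B, D}
read c: {A, B, C, D}
read b: {A, B, C, D}
read a: {A, B, C, D}
read a: {A, B, C, D}
read a: {A, B, C, D}
Final reachable set {A, B, C, D} has 4 states.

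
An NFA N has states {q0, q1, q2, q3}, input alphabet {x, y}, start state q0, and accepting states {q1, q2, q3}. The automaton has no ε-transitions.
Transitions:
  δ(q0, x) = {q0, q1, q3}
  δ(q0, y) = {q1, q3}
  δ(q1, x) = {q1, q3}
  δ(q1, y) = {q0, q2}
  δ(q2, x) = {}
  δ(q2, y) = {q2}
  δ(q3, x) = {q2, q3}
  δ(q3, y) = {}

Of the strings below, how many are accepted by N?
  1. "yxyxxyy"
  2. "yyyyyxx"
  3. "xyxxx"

"yxyxxyy": accepted
"yyyyyxx": accepted
"xyxxx": accepted

3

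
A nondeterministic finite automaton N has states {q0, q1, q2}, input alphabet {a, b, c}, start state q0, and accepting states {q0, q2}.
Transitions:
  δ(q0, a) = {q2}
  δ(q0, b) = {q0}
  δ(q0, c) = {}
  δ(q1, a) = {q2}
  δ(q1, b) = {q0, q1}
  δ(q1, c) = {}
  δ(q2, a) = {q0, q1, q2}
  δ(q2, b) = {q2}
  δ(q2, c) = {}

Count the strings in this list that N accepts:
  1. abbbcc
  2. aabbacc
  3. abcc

abbbcc: rejected
aabbacc: rejected
abcc: rejected

0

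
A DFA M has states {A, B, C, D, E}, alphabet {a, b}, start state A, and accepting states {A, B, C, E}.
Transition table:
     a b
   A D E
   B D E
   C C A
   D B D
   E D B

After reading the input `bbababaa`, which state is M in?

A --b--> E
E --b--> B
B --a--> D
D --b--> D
D --a--> B
B --b--> E
E --a--> D
D --a--> B

B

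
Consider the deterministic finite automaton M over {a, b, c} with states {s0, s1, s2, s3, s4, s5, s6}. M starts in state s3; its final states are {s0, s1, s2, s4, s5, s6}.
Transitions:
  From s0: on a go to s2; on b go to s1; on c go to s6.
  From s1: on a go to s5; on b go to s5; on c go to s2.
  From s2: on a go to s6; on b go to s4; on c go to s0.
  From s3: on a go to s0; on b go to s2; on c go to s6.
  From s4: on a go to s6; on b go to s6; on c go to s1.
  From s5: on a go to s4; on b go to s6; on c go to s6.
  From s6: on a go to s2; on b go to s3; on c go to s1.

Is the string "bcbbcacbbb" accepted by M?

accepted

s3 --b--> s2
s2 --c--> s0
s0 --b--> s1
s1 --b--> s5
s5 --c--> s6
s6 --a--> s2
s2 --c--> s0
s0 --b--> s1
s1 --b--> s5
s5 --b--> s6
End in state s6, which is an accepting state.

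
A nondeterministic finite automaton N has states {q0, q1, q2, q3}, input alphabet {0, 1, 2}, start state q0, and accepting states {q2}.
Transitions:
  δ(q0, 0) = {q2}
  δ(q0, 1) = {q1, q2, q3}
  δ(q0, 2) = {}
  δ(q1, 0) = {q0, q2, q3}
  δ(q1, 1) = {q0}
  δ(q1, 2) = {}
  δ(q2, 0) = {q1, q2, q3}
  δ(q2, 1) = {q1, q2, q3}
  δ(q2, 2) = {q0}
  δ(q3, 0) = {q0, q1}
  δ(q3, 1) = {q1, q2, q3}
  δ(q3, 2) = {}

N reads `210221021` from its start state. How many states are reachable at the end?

0

Start: {q0}
read 2: {}
The reachable set is empty and stays empty for the remaining 8 symbols.
Final reachable set {} has 0 states.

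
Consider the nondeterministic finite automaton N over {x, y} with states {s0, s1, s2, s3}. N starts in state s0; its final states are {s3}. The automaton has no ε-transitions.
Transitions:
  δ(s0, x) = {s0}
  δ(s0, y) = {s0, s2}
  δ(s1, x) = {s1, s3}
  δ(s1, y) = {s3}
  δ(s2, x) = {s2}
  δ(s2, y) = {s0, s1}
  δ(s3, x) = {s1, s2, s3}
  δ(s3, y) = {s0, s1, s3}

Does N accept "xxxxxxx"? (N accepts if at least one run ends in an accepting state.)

Start: {s0}
read x: {s0}
read x: {s0}
read x: {s0}
read x: {s0}
read x: {s0}
read x: {s0}
read x: {s0}
Reachable ∩ accepting = {} — empty.

rejected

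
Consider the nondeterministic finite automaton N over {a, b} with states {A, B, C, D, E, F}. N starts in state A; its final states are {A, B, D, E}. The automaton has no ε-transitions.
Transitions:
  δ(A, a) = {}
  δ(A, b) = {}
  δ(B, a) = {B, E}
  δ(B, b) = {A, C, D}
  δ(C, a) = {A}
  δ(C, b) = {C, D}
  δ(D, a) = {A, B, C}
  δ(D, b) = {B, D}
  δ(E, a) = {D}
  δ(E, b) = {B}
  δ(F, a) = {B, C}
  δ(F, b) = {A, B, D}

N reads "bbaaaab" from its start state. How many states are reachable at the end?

0

Start: {A}
read b: {}
The reachable set is empty and stays empty for the remaining 6 symbols.
Final reachable set {} has 0 states.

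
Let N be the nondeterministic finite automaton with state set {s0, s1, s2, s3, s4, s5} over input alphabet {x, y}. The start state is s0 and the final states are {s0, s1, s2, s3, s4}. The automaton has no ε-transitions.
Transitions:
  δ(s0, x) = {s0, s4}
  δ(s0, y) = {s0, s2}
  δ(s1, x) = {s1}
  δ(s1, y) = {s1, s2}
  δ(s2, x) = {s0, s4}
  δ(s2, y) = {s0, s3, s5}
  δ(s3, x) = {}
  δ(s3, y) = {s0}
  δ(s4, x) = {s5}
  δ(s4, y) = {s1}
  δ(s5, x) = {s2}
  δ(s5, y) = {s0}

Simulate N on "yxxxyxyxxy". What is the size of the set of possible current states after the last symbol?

Start: {s0}
read y: {s0, s2}
read x: {s0, s4}
read x: {s0, s4, s5}
read x: {s0, s2, s4, s5}
read y: {s0, s1, s2, s3, s5}
read x: {s0, s1, s2, s4}
read y: {s0, s1, s2, s3, s5}
read x: {s0, s1, s2, s4}
read x: {s0, s1, s4, s5}
read y: {s0, s1, s2}
Final reachable set {s0, s1, s2} has 3 states.

3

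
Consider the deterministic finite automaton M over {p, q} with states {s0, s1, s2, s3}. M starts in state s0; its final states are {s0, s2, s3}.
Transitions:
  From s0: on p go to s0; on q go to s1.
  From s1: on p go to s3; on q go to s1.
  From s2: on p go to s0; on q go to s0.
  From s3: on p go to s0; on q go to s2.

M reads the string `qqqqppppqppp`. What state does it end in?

s0 --q--> s1
s1 --q--> s1
s1 --q--> s1
s1 --q--> s1
s1 --p--> s3
s3 --p--> s0
s0 --p--> s0
s0 --p--> s0
s0 --q--> s1
s1 --p--> s3
s3 --p--> s0
s0 --p--> s0

s0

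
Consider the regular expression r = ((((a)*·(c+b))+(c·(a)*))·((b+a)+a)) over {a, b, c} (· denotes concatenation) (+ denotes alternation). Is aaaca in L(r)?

yes

Split as aaac·a: (((a)*·(c+b))+(c·(a)*)) matches aaac and ((b+a)+a) matches a.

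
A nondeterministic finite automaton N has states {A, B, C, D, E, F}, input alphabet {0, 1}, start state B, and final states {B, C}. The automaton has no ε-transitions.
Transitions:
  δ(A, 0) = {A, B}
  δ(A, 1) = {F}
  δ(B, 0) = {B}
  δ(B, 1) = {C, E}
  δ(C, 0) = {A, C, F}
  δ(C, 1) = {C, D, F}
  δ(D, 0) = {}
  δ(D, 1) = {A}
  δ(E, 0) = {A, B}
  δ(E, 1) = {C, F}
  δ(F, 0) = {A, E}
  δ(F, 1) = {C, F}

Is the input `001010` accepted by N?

accepted

Start: {B}
read 0: {B}
read 0: {B}
read 1: {C, E}
read 0: {A, B, C, F}
read 1: {C, D, E, F}
read 0: {A, B, C, E, F}
Reachable ∩ accepting = {B, C} — nonempty.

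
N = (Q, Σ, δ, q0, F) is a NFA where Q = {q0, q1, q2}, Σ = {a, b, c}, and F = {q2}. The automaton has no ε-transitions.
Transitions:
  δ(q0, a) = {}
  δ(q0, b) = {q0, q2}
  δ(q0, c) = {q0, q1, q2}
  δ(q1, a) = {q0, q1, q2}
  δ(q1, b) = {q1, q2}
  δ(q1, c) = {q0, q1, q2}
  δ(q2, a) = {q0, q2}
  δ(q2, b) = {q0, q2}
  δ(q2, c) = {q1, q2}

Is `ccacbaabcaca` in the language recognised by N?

Start: {q0}
read c: {q0, q1, q2}
read c: {q0, q1, q2}
read a: {q0, q1, q2}
read c: {q0, q1, q2}
read b: {q0, q1, q2}
read a: {q0, q1, q2}
read a: {q0, q1, q2}
read b: {q0, q1, q2}
read c: {q0, q1, q2}
read a: {q0, q1, q2}
read c: {q0, q1, q2}
read a: {q0, q1, q2}
Reachable ∩ accepting = {q2} — nonempty.

accepted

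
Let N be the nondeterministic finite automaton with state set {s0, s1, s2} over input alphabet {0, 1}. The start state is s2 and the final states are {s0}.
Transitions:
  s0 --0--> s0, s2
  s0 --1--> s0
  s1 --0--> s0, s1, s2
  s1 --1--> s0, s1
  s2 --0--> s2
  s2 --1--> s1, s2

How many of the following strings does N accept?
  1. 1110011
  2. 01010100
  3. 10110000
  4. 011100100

4

1110011: accepted
01010100: accepted
10110000: accepted
011100100: accepted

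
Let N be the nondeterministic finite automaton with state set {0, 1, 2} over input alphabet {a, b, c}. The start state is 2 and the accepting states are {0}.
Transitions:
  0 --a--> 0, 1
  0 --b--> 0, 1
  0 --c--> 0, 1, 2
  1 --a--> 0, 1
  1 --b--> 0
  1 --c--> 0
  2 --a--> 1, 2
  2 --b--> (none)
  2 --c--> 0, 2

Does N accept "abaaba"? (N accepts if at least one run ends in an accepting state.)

Start: {2}
read a: {1, 2}
read b: {0}
read a: {0, 1}
read a: {0, 1}
read b: {0, 1}
read a: {0, 1}
Reachable ∩ accepting = {0} — nonempty.

accepted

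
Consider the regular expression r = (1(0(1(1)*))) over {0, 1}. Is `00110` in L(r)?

No split of 00110 into u·v has 1 matching u and (0(1(1)*)) matching v.

no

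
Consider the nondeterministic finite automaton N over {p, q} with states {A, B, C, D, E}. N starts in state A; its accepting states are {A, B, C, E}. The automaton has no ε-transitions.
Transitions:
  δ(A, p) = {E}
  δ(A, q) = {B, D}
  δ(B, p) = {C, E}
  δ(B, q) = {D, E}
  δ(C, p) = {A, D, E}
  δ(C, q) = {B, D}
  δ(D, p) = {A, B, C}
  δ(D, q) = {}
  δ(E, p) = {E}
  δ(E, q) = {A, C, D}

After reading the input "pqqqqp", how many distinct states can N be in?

5

Start: {A}
read p: {E}
read q: {A, C, D}
read q: {B, D}
read q: {D, E}
read q: {A, C, D}
read p: {A, B, C, D, E}
Final reachable set {A, B, C, D, E} has 5 states.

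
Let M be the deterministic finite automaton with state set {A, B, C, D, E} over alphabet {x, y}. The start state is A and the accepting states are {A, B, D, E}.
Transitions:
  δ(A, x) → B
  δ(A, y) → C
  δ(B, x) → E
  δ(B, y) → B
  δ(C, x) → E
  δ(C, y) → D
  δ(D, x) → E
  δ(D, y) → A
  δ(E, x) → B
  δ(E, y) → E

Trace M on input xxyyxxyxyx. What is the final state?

A --x--> B
B --x--> E
E --y--> E
E --y--> E
E --x--> B
B --x--> E
E --y--> E
E --x--> B
B --y--> B
B --x--> E

E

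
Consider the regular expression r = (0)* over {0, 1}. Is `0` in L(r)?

Split into 1 piece 0; each matches 0.

yes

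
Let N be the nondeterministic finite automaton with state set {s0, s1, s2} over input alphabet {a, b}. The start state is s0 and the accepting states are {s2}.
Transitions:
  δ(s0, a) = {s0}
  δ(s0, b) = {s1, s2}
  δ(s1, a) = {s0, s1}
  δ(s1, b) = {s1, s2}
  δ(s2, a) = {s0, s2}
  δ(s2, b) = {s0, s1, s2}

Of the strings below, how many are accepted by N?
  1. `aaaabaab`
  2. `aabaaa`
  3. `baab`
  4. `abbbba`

4

`aaaabaab`: accepted
`aabaaa`: accepted
`baab`: accepted
`abbbba`: accepted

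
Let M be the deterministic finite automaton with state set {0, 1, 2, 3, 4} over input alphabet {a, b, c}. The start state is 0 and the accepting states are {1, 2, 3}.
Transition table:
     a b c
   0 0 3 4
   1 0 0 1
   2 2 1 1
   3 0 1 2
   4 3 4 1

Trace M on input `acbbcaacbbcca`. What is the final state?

0 --a--> 0
0 --c--> 4
4 --b--> 4
4 --b--> 4
4 --c--> 1
1 --a--> 0
0 --a--> 0
0 --c--> 4
4 --b--> 4
4 --b--> 4
4 --c--> 1
1 --c--> 1
1 --a--> 0

0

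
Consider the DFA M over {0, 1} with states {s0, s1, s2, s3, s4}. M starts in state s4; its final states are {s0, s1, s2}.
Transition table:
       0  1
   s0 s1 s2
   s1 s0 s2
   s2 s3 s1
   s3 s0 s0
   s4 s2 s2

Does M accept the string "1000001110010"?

s4 --1--> s2
s2 --0--> s3
s3 --0--> s0
s0 --0--> s1
s1 --0--> s0
s0 --0--> s1
s1 --1--> s2
s2 --1--> s1
s1 --1--> s2
s2 --0--> s3
s3 --0--> s0
s0 --1--> s2
s2 --0--> s3
End in state s3, which is not an accepting state.

rejected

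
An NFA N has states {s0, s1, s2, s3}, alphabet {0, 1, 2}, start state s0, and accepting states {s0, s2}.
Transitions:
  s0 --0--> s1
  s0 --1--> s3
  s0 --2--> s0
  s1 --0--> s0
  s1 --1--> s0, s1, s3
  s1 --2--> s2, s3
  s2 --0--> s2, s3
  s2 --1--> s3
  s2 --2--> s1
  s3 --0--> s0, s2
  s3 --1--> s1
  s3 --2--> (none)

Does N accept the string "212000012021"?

rejected

Start: {s0}
read 2: {s0}
read 1: {s3}
read 2: {}
The reachable set is empty and stays empty for the remaining 9 symbols.
Reachable ∩ accepting = {} — empty.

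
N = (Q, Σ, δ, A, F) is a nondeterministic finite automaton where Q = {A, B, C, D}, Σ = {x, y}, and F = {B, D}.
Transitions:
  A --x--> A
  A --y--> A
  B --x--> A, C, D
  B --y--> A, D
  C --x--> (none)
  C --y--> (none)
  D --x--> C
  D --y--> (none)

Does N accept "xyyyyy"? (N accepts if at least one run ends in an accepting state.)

Start: {A}
read x: {A}
read y: {A}
read y: {A}
read y: {A}
read y: {A}
read y: {A}
Reachable ∩ accepting = {} — empty.

rejected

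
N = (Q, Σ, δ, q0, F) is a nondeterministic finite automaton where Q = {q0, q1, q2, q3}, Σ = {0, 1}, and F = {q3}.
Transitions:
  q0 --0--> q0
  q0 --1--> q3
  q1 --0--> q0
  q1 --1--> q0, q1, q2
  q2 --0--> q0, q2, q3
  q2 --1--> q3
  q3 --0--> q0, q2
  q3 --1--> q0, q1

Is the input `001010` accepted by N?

rejected

Start: {q0}
read 0: {q0}
read 0: {q0}
read 1: {q3}
read 0: {q0, q2}
read 1: {q3}
read 0: {q0, q2}
Reachable ∩ accepting = {} — empty.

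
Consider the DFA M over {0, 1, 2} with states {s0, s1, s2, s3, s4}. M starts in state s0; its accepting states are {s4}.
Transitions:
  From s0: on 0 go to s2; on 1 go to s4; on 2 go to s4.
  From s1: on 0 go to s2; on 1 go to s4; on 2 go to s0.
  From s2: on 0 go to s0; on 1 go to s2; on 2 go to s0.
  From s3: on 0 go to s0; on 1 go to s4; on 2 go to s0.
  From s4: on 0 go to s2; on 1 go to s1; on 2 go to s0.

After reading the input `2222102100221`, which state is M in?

s0 --2--> s4
s4 --2--> s0
s0 --2--> s4
s4 --2--> s0
s0 --1--> s4
s4 --0--> s2
s2 --2--> s0
s0 --1--> s4
s4 --0--> s2
s2 --0--> s0
s0 --2--> s4
s4 --2--> s0
s0 --1--> s4

s4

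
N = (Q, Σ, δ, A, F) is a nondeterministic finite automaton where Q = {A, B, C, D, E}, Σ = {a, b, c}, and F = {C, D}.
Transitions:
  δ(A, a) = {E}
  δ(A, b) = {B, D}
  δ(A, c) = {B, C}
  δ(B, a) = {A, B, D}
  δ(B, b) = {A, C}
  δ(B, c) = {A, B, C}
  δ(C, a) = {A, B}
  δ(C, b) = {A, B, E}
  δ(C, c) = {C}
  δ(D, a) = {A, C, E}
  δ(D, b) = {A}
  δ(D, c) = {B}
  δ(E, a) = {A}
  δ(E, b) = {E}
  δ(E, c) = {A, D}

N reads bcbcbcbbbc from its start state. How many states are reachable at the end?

4

Start: {A}
read b: {B, D}
read c: {A, B, C}
read b: {A, B, C, D, E}
read c: {A, B, C, D}
read b: {A, B, C, D, E}
read c: {A, B, C, D}
read b: {A, B, C, D, E}
read b: {A, B, C, D, E}
read b: {A, B, C, D, E}
read c: {A, B, C, D}
Final reachable set {A, B, C, D} has 4 states.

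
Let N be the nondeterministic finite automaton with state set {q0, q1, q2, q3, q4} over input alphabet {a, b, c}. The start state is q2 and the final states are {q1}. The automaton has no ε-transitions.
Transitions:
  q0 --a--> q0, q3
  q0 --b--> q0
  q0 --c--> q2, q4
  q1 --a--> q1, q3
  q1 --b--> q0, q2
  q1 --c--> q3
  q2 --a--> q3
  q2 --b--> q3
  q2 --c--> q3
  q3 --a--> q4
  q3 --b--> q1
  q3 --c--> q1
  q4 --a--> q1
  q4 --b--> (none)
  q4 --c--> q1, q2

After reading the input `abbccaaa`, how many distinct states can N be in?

Start: {q2}
read a: {q3}
read b: {q1}
read b: {q0, q2}
read c: {q2, q3, q4}
read c: {q1, q2, q3}
read a: {q1, q3, q4}
read a: {q1, q3, q4}
read a: {q1, q3, q4}
Final reachable set {q1, q3, q4} has 3 states.

3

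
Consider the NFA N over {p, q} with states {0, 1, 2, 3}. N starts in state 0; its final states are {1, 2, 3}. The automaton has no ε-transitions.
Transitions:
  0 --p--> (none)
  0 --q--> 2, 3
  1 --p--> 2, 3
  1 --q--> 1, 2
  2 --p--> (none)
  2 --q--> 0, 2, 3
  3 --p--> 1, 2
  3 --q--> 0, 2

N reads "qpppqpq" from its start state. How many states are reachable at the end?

4

Start: {0}
read q: {2, 3}
read p: {1, 2}
read p: {2, 3}
read p: {1, 2}
read q: {0, 1, 2, 3}
read p: {1, 2, 3}
read q: {0, 1, 2, 3}
Final reachable set {0, 1, 2, 3} has 4 states.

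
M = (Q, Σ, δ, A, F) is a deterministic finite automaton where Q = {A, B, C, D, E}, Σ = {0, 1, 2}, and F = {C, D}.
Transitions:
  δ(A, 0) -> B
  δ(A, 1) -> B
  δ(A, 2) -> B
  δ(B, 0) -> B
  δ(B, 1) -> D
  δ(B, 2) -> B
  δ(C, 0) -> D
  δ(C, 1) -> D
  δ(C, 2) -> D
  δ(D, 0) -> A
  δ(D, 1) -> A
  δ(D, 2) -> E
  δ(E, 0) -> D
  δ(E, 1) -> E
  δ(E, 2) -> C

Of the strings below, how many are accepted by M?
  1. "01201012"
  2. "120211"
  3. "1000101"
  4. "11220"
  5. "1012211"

1

"01201012": rejected
"120211": rejected
"1000101": rejected
"11220": accepted
"1012211": rejected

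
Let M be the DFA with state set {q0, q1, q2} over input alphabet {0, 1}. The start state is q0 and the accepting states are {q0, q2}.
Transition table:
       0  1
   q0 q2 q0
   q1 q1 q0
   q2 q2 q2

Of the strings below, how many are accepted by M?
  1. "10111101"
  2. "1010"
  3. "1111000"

"10111101": accepted
"1010": accepted
"1111000": accepted

3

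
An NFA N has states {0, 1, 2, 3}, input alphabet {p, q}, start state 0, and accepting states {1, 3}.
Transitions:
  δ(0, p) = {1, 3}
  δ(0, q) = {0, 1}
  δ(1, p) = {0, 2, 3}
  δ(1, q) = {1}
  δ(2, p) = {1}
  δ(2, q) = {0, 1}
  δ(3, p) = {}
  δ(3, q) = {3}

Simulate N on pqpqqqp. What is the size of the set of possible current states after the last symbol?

4

Start: {0}
read p: {1, 3}
read q: {1, 3}
read p: {0, 2, 3}
read q: {0, 1, 3}
read q: {0, 1, 3}
read q: {0, 1, 3}
read p: {0, 1, 2, 3}
Final reachable set {0, 1, 2, 3} has 4 states.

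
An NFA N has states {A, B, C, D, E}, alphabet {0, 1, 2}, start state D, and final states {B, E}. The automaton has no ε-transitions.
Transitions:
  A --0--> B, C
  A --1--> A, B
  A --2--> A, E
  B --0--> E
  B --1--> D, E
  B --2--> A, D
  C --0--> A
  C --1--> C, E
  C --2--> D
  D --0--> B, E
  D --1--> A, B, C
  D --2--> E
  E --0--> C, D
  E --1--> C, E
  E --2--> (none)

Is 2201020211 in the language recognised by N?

Start: {D}
read 2: {E}
read 2: {}
The reachable set is empty and stays empty for the remaining 8 symbols.
Reachable ∩ accepting = {} — empty.

rejected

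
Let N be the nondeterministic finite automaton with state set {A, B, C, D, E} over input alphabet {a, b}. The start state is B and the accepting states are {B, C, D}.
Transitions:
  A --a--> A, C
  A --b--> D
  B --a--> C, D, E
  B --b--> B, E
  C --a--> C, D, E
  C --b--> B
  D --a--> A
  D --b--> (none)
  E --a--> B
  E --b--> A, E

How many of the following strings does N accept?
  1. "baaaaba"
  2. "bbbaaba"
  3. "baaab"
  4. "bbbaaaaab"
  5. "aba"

5

"baaaaba": accepted
"bbbaaba": accepted
"baaab": accepted
"bbbaaaaab": accepted
"aba": accepted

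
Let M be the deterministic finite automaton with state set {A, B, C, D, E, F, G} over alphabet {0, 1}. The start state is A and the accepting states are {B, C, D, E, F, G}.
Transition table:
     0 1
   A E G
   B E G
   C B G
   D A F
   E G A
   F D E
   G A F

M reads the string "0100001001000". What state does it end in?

E

A --0--> E
E --1--> A
A --0--> E
E --0--> G
G --0--> A
A --0--> E
E --1--> A
A --0--> E
E --0--> G
G --1--> F
F --0--> D
D --0--> A
A --0--> E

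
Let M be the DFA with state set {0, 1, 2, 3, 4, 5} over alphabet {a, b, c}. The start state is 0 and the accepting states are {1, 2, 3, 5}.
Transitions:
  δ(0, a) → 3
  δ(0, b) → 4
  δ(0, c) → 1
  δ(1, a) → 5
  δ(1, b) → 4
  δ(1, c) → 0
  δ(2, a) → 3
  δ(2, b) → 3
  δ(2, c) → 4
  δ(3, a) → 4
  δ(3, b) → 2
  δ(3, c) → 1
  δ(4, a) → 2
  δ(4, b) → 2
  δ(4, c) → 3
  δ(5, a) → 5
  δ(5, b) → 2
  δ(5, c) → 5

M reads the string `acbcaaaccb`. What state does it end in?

4

0 --a--> 3
3 --c--> 1
1 --b--> 4
4 --c--> 3
3 --a--> 4
4 --a--> 2
2 --a--> 3
3 --c--> 1
1 --c--> 0
0 --b--> 4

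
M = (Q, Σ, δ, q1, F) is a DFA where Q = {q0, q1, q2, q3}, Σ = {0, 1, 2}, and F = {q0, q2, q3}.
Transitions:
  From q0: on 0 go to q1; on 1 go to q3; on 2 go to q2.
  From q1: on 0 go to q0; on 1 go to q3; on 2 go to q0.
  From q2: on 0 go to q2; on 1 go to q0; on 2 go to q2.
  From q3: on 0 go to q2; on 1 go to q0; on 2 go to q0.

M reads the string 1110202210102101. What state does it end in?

q3

q1 --1--> q3
q3 --1--> q0
q0 --1--> q3
q3 --0--> q2
q2 --2--> q2
q2 --0--> q2
q2 --2--> q2
q2 --2--> q2
q2 --1--> q0
q0 --0--> q1
q1 --1--> q3
q3 --0--> q2
q2 --2--> q2
q2 --1--> q0
q0 --0--> q1
q1 --1--> q3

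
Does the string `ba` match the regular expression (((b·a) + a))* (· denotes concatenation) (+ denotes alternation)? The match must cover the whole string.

Split into 1 piece ba; each matches ((b·a)+a).

yes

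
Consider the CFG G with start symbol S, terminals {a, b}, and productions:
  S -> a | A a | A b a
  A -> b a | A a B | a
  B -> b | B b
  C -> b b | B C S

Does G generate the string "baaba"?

yes

S ⇒ Aa ⇒ AaBa ⇒ baaBa ⇒ baaba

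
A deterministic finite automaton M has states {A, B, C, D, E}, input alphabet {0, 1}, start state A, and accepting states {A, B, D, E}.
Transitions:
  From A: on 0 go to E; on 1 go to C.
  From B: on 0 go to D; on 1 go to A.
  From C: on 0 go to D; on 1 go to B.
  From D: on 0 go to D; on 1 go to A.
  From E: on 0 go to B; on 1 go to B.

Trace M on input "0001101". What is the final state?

A --0--> E
E --0--> B
B --0--> D
D --1--> A
A --1--> C
C --0--> D
D --1--> A

A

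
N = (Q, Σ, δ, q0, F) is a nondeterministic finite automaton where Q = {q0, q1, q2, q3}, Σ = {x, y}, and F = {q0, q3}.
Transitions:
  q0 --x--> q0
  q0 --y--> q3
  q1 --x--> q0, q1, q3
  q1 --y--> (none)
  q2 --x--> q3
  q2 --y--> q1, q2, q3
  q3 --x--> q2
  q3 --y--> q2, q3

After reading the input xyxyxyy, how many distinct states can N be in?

3

Start: {q0}
read x: {q0}
read y: {q3}
read x: {q2}
read y: {q1, q2, q3}
read x: {q0, q1, q2, q3}
read y: {q1, q2, q3}
read y: {q1, q2, q3}
Final reachable set {q1, q2, q3} has 3 states.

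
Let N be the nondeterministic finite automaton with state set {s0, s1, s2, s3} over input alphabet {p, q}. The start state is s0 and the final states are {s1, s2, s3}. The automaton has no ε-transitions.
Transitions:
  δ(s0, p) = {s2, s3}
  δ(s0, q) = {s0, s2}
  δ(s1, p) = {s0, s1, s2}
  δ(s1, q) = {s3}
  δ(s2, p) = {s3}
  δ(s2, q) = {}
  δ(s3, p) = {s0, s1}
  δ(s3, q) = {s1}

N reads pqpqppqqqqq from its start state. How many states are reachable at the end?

4

Start: {s0}
read p: {s2, s3}
read q: {s1}
read p: {s0, s1, s2}
read q: {s0, s2, s3}
read p: {s0, s1, s2, s3}
read p: {s0, s1, s2, s3}
read q: {s0, s1, s2, s3}
read q: {s0, s1, s2, s3}
read q: {s0, s1, s2, s3}
read q: {s0, s1, s2, s3}
read q: {s0, s1, s2, s3}
Final reachable set {s0, s1, s2, s3} has 4 states.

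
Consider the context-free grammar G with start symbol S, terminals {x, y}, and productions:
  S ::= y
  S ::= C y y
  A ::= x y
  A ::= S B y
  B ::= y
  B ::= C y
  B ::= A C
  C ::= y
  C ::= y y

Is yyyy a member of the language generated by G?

yes

S ⇒ Cyy ⇒ yyyy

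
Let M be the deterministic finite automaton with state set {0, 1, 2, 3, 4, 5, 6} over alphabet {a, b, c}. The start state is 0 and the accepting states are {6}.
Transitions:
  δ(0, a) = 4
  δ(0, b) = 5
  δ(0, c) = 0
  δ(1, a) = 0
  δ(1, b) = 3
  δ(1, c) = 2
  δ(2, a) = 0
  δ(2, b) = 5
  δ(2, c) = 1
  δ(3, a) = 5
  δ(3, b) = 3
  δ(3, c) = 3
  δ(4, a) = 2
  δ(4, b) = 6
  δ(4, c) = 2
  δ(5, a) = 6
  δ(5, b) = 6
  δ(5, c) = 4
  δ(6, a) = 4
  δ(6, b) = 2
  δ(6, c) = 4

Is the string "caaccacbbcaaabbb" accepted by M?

0 --c--> 0
0 --a--> 4
4 --a--> 2
2 --c--> 1
1 --c--> 2
2 --a--> 0
0 --c--> 0
0 --b--> 5
5 --b--> 6
6 --c--> 4
4 --a--> 2
2 --a--> 0
0 --a--> 4
4 --b--> 6
6 --b--> 2
2 --b--> 5
End in state 5, which is not an accepting state.

rejected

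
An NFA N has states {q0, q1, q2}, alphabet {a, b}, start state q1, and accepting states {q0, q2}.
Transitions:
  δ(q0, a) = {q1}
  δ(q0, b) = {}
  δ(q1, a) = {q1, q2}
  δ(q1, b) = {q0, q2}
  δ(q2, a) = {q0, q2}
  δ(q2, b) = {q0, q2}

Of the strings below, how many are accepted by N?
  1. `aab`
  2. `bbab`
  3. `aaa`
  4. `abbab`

4

`aab`: accepted
`bbab`: accepted
`aaa`: accepted
`abbab`: accepted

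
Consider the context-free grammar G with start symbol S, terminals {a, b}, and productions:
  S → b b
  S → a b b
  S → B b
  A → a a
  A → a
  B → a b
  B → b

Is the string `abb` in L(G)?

yes

S ⇒ abb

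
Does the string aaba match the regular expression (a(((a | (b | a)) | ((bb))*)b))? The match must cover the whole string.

No split of aaba into u·v has a matching u and (((a|(b|a))|((bb))*)b) matching v.

no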